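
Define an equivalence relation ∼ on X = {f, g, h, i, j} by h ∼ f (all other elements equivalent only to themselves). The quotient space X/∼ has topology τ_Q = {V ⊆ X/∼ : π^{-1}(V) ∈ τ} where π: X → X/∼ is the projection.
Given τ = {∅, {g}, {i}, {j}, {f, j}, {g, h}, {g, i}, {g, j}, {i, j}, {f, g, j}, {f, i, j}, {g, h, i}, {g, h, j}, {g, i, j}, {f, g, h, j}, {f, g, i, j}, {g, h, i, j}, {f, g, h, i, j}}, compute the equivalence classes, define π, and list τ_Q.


X/∼ = {[f=h], [g], [i], [j]}; |τ_Q| = 10.

Equivalence classes: [f=h], [g], [i], [j].
Quotient map π: X → X/∼ sends f ↦ [f=h], g ↦ [g], h ↦ [f=h], i ↦ [i], j ↦ [j].
For each subset V ⊆ X/∼, compute π^{-1}(V) ⊆ X and check whether π^{-1}(V) ∈ τ. V is open in τ_Q iff π^{-1}(V) ∈ τ.
  V = {}: π^{-1}(V) = ∅ ∈ τ ✓.
  V = {[f=h]}: π^{-1}(V) = {f, h} ∉ τ ✗.
  V = {[g]}: π^{-1}(V) = {g} ∈ τ ✓.
  V = {[f=h], [g]}: π^{-1}(V) = {f, g, h} ∉ τ ✗.
  V = {[i]}: π^{-1}(V) = {i} ∈ τ ✓.
  V = {[f=h], [i]}: π^{-1}(V) = {f, h, i} ∉ τ ✗.
  V = {[g], [i]}: π^{-1}(V) = {g, i} ∈ τ ✓.
  V = {[f=h], [g], [i]}: π^{-1}(V) = {f, g, h, i} ∉ τ ✗.
  V = {[j]}: π^{-1}(V) = {j} ∈ τ ✓.
  V = {[f=h], [j]}: π^{-1}(V) = {f, h, j} ∉ τ ✗.
  V = {[g], [j]}: π^{-1}(V) = {g, j} ∈ τ ✓.
  V = {[f=h], [g], [j]}: π^{-1}(V) = {f, g, h, j} ∈ τ ✓.
  V = {[i], [j]}: π^{-1}(V) = {i, j} ∈ τ ✓.
  V = {[f=h], [i], [j]}: π^{-1}(V) = {f, h, i, j} ∉ τ ✗.
  V = {[g], [i], [j]}: π^{-1}(V) = {g, i, j} ∈ τ ✓.
  V = {[f=h], [g], [i], [j]}: π^{-1}(V) = {f, g, h, i, j} ∈ τ ✓.
Open sets in the quotient: τ_Q = {{}, {[g]}, {[i]}, {[g], [i]}, {[j]}, {[g], [j]}, {[f=h], [g], [j]}, {[i], [j]}, {[g], [i], [j]}, {[f=h], [g], [i], [j]}} (10 elements).


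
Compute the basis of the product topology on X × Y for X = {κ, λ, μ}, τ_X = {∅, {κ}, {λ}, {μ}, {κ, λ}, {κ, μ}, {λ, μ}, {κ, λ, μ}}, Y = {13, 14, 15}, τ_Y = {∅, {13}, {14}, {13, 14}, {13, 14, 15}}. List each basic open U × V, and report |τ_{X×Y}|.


Basis B = {∅ × ∅, {κ} × {13}, {κ} × {14}, {λ} × {13}, {λ} × {14}, {μ} × {13}, {μ} × {14}, {κ} × {13, 14}, {κ, λ} × {13}, {κ, μ} × {13}, {κ, λ} × {14}, {κ, μ} × {14}, {λ} × {13, 14}, {λ, μ} × {13}, {λ, μ} × {14}, {μ} × {13, 14}, {κ} × {13, 14, 15}, {κ, λ, μ} × {13}, {κ, λ, μ} × {14}, {λ} × {13, 14, 15}, {μ} × {13, 14, 15}, {κ, λ} × {13, 14}, {κ, μ} × {13, 14}, {λ, μ} × {13, 14}, {κ, λ} × {13, 14, 15}, {κ, μ} × {13, 14, 15}, {κ, λ, μ} × {13, 14}, {λ, μ} × {13, 14, 15}, {κ, λ, μ} × {13, 14, 15}}; |τ_{X×Y}| = 125.

Enumerate products U × V with U ∈ τ_X, V ∈ τ_Y (deduplicated):
  ∅ × ∅ = {} (∅)
  {κ} × {13} = {(κ,13)}
  {κ} × {14} = {(κ,14)}
  {λ} × {13} = {(λ,13)}
  {λ} × {14} = {(λ,14)}
  {μ} × {13} = {(μ,13)}
  {μ} × {14} = {(μ,14)}
  {κ} × {13, 14} = {(κ,13), (κ,14)}
  {κ, λ} × {13} = {(κ,13), (λ,13)}
  {κ, μ} × {13} = {(κ,13), (μ,13)}
  {κ, λ} × {14} = {(κ,14), (λ,14)}
  {κ, μ} × {14} = {(κ,14), (μ,14)}
  {λ} × {13, 14} = {(λ,13), (λ,14)}
  {λ, μ} × {13} = {(λ,13), (μ,13)}
  {λ, μ} × {14} = {(λ,14), (μ,14)}
  {μ} × {13, 14} = {(μ,13), (μ,14)}
  {κ} × {13, 14, 15} = {(κ,13), (κ,14), (κ,15)}
  {κ, λ, μ} × {13} = {(κ,13), (λ,13), (μ,13)}
  {κ, λ, μ} × {14} = {(κ,14), (λ,14), (μ,14)}
  {λ} × {13, 14, 15} = {(λ,13), (λ,14), (λ,15)}
  {μ} × {13, 14, 15} = {(μ,13), (μ,14), (μ,15)}
  {κ, λ} × {13, 14} = {(κ,13), (κ,14), (λ,13), (λ,14)}
  {κ, μ} × {13, 14} = {(κ,13), (κ,14), (μ,13), (μ,14)}
  {λ, μ} × {13, 14} = {(λ,13), (λ,14), (μ,13), (μ,14)}
  {κ, λ} × {13, 14, 15} = {(κ,13), (κ,14), (κ,15), (λ,13), (λ,14), (λ,15)}
  {κ, μ} × {13, 14, 15} = {(κ,13), (κ,14), (κ,15), (μ,13), (μ,14), (μ,15)}
  {κ, λ, μ} × {13, 14} = {(κ,13), (κ,14), (λ,13), (λ,14), (μ,13), (μ,14)}
  {λ, μ} × {13, 14, 15} = {(λ,13), (λ,14), (λ,15), (μ,13), (μ,14), (μ,15)}
  {κ, λ, μ} × {13, 14, 15} = {(κ,13), (κ,14), (κ,15), (λ,13), (λ,14), (λ,15), (μ,13), (μ,14), (μ,15)}
These 29 distinct sets form the basis B.
Close under arbitrary unions to get τ_{X×Y}; counting gives |τ_{X×Y}| = 125.


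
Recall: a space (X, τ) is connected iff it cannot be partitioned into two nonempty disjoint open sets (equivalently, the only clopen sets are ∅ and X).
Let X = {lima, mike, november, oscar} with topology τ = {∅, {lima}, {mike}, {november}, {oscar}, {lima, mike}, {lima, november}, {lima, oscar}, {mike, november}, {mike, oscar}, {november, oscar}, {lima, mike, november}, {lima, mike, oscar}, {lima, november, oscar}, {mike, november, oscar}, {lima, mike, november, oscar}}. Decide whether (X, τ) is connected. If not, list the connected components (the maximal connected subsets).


(X, τ) is disconnected; components = [{lima}, {mike}, {november}, {oscar}].

Find clopen sets (U ∈ τ with X ∖ U ∈ τ):
  U = ∅, X ∖ U = {lima, mike, november, oscar} — both open, so U is clopen.
  U = {lima}, X ∖ U = {mike, november, oscar} — both open, so U is clopen.
  U = {mike}, X ∖ U = {lima, november, oscar} — both open, so U is clopen.
  U = {november}, X ∖ U = {lima, mike, oscar} — both open, so U is clopen.
  U = {oscar}, X ∖ U = {lima, mike, november} — both open, so U is clopen.
  U = {lima, mike}, X ∖ U = {november, oscar} — both open, so U is clopen.
  U = {lima, november}, X ∖ U = {mike, oscar} — both open, so U is clopen.
  U = {lima, oscar}, X ∖ U = {mike, november} — both open, so U is clopen.
  U = {mike, november}, X ∖ U = {lima, oscar} — both open, so U is clopen.
  U = {mike, oscar}, X ∖ U = {lima, november} — both open, so U is clopen.
  U = {november, oscar}, X ∖ U = {lima, mike} — both open, so U is clopen.
  U = {lima, mike, november}, X ∖ U = {oscar} — both open, so U is clopen.
  U = {lima, mike, oscar}, X ∖ U = {november} — both open, so U is clopen.
  U = {lima, november, oscar}, X ∖ U = {mike} — both open, so U is clopen.
  U = {mike, november, oscar}, X ∖ U = {lima} — both open, so U is clopen.
  U = {lima, mike, november, oscar}, X ∖ U = ∅ — both open, so U is clopen.
Nontrivial clopen(s) exist: e.g. {mike, november}. So (X, τ) is disconnected.
Compute connected components by grouping points that agree on all clopens:
  component: {lima}
  component: {mike}
  component: {november}
  component: {oscar}


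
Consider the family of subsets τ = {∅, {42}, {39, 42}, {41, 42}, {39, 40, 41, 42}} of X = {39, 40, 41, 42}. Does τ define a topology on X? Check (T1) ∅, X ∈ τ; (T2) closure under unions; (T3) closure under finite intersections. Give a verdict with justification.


τ is NOT a topology on X.

Axiom (T1): ∅ ∈ τ? Yes; X ∈ τ? Yes.
Axiom (T2/T3): check pairwise unions and intersections of members of τ.
Counterexample for (T2): {39, 42} ∪ {41, 42} = {39, 41, 42} ∉ τ. Therefore τ is NOT a topology.


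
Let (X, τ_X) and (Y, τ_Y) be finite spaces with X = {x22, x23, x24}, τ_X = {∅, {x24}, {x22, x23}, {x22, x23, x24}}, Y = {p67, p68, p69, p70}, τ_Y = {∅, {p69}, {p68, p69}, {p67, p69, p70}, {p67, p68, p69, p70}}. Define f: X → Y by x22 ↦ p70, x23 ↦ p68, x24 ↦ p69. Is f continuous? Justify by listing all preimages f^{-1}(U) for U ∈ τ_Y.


f is NOT continuous.

Compute f^{-1}(U) for each U ∈ τ_Y:
  U = ∅: f^{-1}(U) = ∅ ∈ τ_X ✓.
  U = {p69}: f^{-1}(U) = {x24} ∈ τ_X ✓.
  U = {p68, p69}: f^{-1}(U) = {x23, x24} ∉ τ_X ✗.
  U = {p67, p69, p70}: f^{-1}(U) = {x22, x24} ∉ τ_X ✗.
  U = {p67, p68, p69, p70}: f^{-1}(U) = {x22, x23, x24} ∈ τ_X ✓.
Found U = {p68, p69} with f^{-1}(U) = {x23, x24} not in τ_X. Therefore f is NOT continuous.


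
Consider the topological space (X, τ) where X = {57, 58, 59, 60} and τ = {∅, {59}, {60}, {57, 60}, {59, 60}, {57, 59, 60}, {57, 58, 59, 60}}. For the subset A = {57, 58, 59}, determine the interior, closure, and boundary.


int(A) = {59}, cl(A) = {57, 58, 59}, ∂A = {57, 58}.

Closed sets in (X, τ) are complements of opens:
  closed(X, τ) = {∅, {58}, {57, 58}, {58, 59}, {57, 58, 59}, {57, 58, 60}, {57, 58, 59, 60}}.
int(A) = ⋃ {U ∈ τ : U ⊆ A}. Opens contained in A: ∅, {59}.
Taking the union of these: int(A) = {59}.
cl(A) = ⋂ {C closed : A ⊆ C}. Closed sets containing A: {57, 58, 59}, {57, 58, 59, 60}.
Intersecting these: cl(A) = {57, 58, 59}.
∂A = cl(A) ∖ int(A) = {57, 58, 59} ∖ {59} = {57, 58}.


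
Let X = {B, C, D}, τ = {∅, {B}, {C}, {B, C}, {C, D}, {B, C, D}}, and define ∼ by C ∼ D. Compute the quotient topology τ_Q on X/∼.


X/∼ = {[B], [C=D]}; |τ_Q| = 4.

Equivalence classes: [B], [C=D].
Quotient map π: X → X/∼ sends B ↦ [B], C ↦ [C=D], D ↦ [C=D].
For each subset V ⊆ X/∼, compute π^{-1}(V) ⊆ X and check whether π^{-1}(V) ∈ τ. V is open in τ_Q iff π^{-1}(V) ∈ τ.
  V = {}: π^{-1}(V) = ∅ ∈ τ ✓.
  V = {[B]}: π^{-1}(V) = {B} ∈ τ ✓.
  V = {[C=D]}: π^{-1}(V) = {C, D} ∈ τ ✓.
  V = {[B], [C=D]}: π^{-1}(V) = {B, C, D} ∈ τ ✓.
Open sets in the quotient: τ_Q = {{}, {[B]}, {[C=D]}, {[B], [C=D]}} (4 elements).


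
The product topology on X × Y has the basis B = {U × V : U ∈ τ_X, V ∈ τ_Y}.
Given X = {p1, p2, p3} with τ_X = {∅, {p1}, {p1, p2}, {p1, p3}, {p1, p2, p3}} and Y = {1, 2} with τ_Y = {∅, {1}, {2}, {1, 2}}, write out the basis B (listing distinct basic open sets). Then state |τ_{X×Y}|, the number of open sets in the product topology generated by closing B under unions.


Basis B = {∅ × ∅, {p1} × {1}, {p1} × {2}, {p1} × {1, 2}, {p1, p2} × {1}, {p1, p3} × {1}, {p1, p2} × {2}, {p1, p3} × {2}, {p1, p2, p3} × {1}, {p1, p2, p3} × {2}, {p1, p2} × {1, 2}, {p1, p3} × {1, 2}, {p1, p2, p3} × {1, 2}}; |τ_{X×Y}| = 25.

Enumerate products U × V with U ∈ τ_X, V ∈ τ_Y (deduplicated):
  ∅ × ∅ = {} (∅)
  {p1} × {1} = {(p1,1)}
  {p1} × {2} = {(p1,2)}
  {p1} × {1, 2} = {(p1,1), (p1,2)}
  {p1, p2} × {1} = {(p1,1), (p2,1)}
  {p1, p3} × {1} = {(p1,1), (p3,1)}
  {p1, p2} × {2} = {(p1,2), (p2,2)}
  {p1, p3} × {2} = {(p1,2), (p3,2)}
  {p1, p2, p3} × {1} = {(p1,1), (p2,1), (p3,1)}
  {p1, p2, p3} × {2} = {(p1,2), (p2,2), (p3,2)}
  {p1, p2} × {1, 2} = {(p1,1), (p1,2), (p2,1), (p2,2)}
  {p1, p3} × {1, 2} = {(p1,1), (p1,2), (p3,1), (p3,2)}
  {p1, p2, p3} × {1, 2} = {(p1,1), (p1,2), (p2,1), (p2,2), (p3,1), (p3,2)}
These 13 distinct sets form the basis B.
Close under arbitrary unions to get τ_{X×Y}; counting gives |τ_{X×Y}| = 25.


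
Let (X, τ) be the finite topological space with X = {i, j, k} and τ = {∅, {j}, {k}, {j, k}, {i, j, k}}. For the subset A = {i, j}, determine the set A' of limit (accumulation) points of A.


A' = {i}

For each x ∈ X, list the open sets U ∈ τ with x ∈ U, then check whether U ∩ (A ∖ {x}) ≠ ∅ for every such U.
  x = i: opens ∋ x are {i, j, k}; each meets A ∖ {i}, so x IS a limit point.
  x = j: open {j} ∋ x has {j} ∩ (A ∖ {j}) = ∅, so x is NOT a limit point.
  x = k: open {k} ∋ x has {k} ∩ (A ∖ {k}) = ∅, so x is NOT a limit point.
Collecting: A' = {i}.


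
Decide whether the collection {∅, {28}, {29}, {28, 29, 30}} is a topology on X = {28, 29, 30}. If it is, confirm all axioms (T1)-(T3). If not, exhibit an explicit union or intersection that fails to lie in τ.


τ is NOT a topology on X.

Axiom (T1): ∅ ∈ τ? Yes; X ∈ τ? Yes.
Axiom (T2/T3): check pairwise unions and intersections of members of τ.
Counterexample for (T2): {28} ∪ {29} = {28, 29} ∉ τ. Therefore τ is NOT a topology.


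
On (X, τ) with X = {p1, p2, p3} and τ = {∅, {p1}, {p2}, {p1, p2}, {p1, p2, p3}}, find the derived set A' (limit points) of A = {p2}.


A' = {p3}

For each x ∈ X, list the open sets U ∈ τ with x ∈ U, then check whether U ∩ (A ∖ {x}) ≠ ∅ for every such U.
  x = p1: open {p1} ∋ x has {p1} ∩ (A ∖ {p1}) = ∅, so x is NOT a limit point.
  x = p2: open {p2} ∋ x has {p2} ∩ (A ∖ {p2}) = ∅, so x is NOT a limit point.
  x = p3: opens ∋ x are {p1, p2, p3}; each meets A ∖ {p3}, so x IS a limit point.
Collecting: A' = {p3}.


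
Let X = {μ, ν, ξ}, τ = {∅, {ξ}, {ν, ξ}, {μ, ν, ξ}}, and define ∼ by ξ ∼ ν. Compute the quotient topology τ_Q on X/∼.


X/∼ = {[μ], [ν=ξ]}; |τ_Q| = 3.

Equivalence classes: [μ], [ν=ξ].
Quotient map π: X → X/∼ sends μ ↦ [μ], ν ↦ [ν=ξ], ξ ↦ [ν=ξ].
For each subset V ⊆ X/∼, compute π^{-1}(V) ⊆ X and check whether π^{-1}(V) ∈ τ. V is open in τ_Q iff π^{-1}(V) ∈ τ.
  V = {}: π^{-1}(V) = ∅ ∈ τ ✓.
  V = {[μ]}: π^{-1}(V) = {μ} ∉ τ ✗.
  V = {[ν=ξ]}: π^{-1}(V) = {ν, ξ} ∈ τ ✓.
  V = {[μ], [ν=ξ]}: π^{-1}(V) = {μ, ν, ξ} ∈ τ ✓.
Open sets in the quotient: τ_Q = {{}, {[ν=ξ]}, {[μ], [ν=ξ]}} (3 elements).


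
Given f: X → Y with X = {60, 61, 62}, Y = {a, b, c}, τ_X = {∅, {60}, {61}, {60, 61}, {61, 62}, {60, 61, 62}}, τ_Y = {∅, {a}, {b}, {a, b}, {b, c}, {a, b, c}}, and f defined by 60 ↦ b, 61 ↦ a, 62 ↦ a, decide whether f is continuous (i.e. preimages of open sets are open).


f IS continuous.

Compute f^{-1}(U) for each U ∈ τ_Y:
  U = ∅: f^{-1}(U) = ∅ ∈ τ_X ✓.
  U = {a}: f^{-1}(U) = {61, 62} ∈ τ_X ✓.
  U = {b}: f^{-1}(U) = {60} ∈ τ_X ✓.
  U = {a, b}: f^{-1}(U) = {60, 61, 62} ∈ τ_X ✓.
  U = {b, c}: f^{-1}(U) = {60} ∈ τ_X ✓.
  U = {a, b, c}: f^{-1}(U) = {60, 61, 62} ∈ τ_X ✓.
Every preimage lies in τ_X, so f IS continuous.


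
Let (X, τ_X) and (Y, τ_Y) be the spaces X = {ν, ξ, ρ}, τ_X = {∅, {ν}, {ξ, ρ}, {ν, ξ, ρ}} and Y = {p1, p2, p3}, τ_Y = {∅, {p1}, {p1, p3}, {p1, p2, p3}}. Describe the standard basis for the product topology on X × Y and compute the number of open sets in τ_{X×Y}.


Basis B = {∅ × ∅, {ν} × {p1}, {ν} × {p1, p3}, {ξ, ρ} × {p1}, {ν} × {p1, p2, p3}, {ν, ξ, ρ} × {p1}, {ξ, ρ} × {p1, p3}, {ν, ξ, ρ} × {p1, p3}, {ξ, ρ} × {p1, p2, p3}, {ν, ξ, ρ} × {p1, p2, p3}}; |τ_{X×Y}| = 16.

Enumerate products U × V with U ∈ τ_X, V ∈ τ_Y (deduplicated):
  ∅ × ∅ = {} (∅)
  {ν} × {p1} = {(ν,p1)}
  {ν} × {p1, p3} = {(ν,p1), (ν,p3)}
  {ξ, ρ} × {p1} = {(ξ,p1), (ρ,p1)}
  {ν} × {p1, p2, p3} = {(ν,p1), (ν,p2), (ν,p3)}
  {ν, ξ, ρ} × {p1} = {(ν,p1), (ξ,p1), (ρ,p1)}
  {ξ, ρ} × {p1, p3} = {(ξ,p1), (ξ,p3), (ρ,p1), (ρ,p3)}
  {ν, ξ, ρ} × {p1, p3} = {(ν,p1), (ν,p3), (ξ,p1), (ξ,p3), (ρ,p1), (ρ,p3)}
  {ξ, ρ} × {p1, p2, p3} = {(ξ,p1), (ξ,p2), (ξ,p3), (ρ,p1), (ρ,p2), (ρ,p3)}
  {ν, ξ, ρ} × {p1, p2, p3} = {(ν,p1), (ν,p2), (ν,p3), (ξ,p1), (ξ,p2), (ξ,p3), (ρ,p1), (ρ,p2), (ρ,p3)}
These 10 distinct sets form the basis B.
Close under arbitrary unions to get τ_{X×Y}; counting gives |τ_{X×Y}| = 16.


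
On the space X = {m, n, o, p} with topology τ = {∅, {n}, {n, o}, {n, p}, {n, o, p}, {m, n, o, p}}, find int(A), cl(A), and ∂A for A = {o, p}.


int(A) = ∅, cl(A) = {m, o, p}, ∂A = {m, o, p}.

Closed sets in (X, τ) are complements of opens:
  closed(X, τ) = {∅, {m}, {m, o}, {m, p}, {m, o, p}, {m, n, o, p}}.
int(A) = ⋃ {U ∈ τ : U ⊆ A}. Opens contained in A: ∅.
Taking the union of these: int(A) = ∅.
cl(A) = ⋂ {C closed : A ⊆ C}. Closed sets containing A: {m, o, p}, {m, n, o, p}.
Intersecting these: cl(A) = {m, o, p}.
∂A = cl(A) ∖ int(A) = {m, o, p} ∖ ∅ = {m, o, p}.


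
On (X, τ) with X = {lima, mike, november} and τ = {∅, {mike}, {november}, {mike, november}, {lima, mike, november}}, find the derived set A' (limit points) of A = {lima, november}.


A' = {lima}

For each x ∈ X, list the open sets U ∈ τ with x ∈ U, then check whether U ∩ (A ∖ {x}) ≠ ∅ for every such U.
  x = lima: opens ∋ x are {lima, mike, november}; each meets A ∖ {lima}, so x IS a limit point.
  x = mike: open {mike} ∋ x has {mike} ∩ (A ∖ {mike}) = ∅, so x is NOT a limit point.
  x = november: open {november} ∋ x has {november} ∩ (A ∖ {november}) = ∅, so x is NOT a limit point.
Collecting: A' = {lima}.


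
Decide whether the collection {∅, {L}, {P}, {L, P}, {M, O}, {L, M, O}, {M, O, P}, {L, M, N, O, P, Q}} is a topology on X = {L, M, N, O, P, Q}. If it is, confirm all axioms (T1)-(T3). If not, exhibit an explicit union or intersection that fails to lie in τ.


τ is NOT a topology on X.

Axiom (T1): ∅ ∈ τ? Yes; X ∈ τ? Yes.
Axiom (T2/T3): check pairwise unions and intersections of members of τ.
Counterexample for (T2): {L} ∪ {M, O, P} = {L, M, O, P} ∉ τ. Therefore τ is NOT a topology.


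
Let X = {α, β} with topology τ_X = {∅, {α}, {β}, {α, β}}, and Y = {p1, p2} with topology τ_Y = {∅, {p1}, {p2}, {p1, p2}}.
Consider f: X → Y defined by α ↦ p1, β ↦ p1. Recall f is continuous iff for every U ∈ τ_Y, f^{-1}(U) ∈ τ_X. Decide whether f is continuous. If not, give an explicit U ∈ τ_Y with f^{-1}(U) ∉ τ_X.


f IS continuous.

Compute f^{-1}(U) for each U ∈ τ_Y:
  U = ∅: f^{-1}(U) = ∅ ∈ τ_X ✓.
  U = {p1}: f^{-1}(U) = {α, β} ∈ τ_X ✓.
  U = {p2}: f^{-1}(U) = ∅ ∈ τ_X ✓.
  U = {p1, p2}: f^{-1}(U) = {α, β} ∈ τ_X ✓.
Every preimage lies in τ_X, so f IS continuous.


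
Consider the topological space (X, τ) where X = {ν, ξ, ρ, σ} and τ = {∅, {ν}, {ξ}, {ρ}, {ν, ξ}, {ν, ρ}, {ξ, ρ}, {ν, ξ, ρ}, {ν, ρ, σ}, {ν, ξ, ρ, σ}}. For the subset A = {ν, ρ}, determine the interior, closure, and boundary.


int(A) = {ν, ρ}, cl(A) = {ν, ρ, σ}, ∂A = {σ}.

Closed sets in (X, τ) are complements of opens:
  closed(X, τ) = {∅, {ξ}, {σ}, {ν, σ}, {ξ, σ}, {ρ, σ}, {ν, ξ, σ}, {ν, ρ, σ}, {ξ, ρ, σ}, {ν, ξ, ρ, σ}}.
int(A) = ⋃ {U ∈ τ : U ⊆ A}. Opens contained in A: ∅, {ν}, {ρ}, {ν, ρ}.
Taking the union of these: int(A) = {ν, ρ}.
cl(A) = ⋂ {C closed : A ⊆ C}. Closed sets containing A: {ν, ρ, σ}, {ν, ξ, ρ, σ}.
Intersecting these: cl(A) = {ν, ρ, σ}.
∂A = cl(A) ∖ int(A) = {ν, ρ, σ} ∖ {ν, ρ} = {σ}.


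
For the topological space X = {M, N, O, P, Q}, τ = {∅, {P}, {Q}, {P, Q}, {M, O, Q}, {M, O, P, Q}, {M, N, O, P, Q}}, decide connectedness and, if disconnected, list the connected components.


(X, τ) is connected.

Find clopen sets (U ∈ τ with X ∖ U ∈ τ):
  U = ∅, X ∖ U = {M, N, O, P, Q} — both open, so U is clopen.
  U = {M, N, O, P, Q}, X ∖ U = ∅ — both open, so U is clopen.
Only trivial clopens (∅ and X) exist, so (X, τ) is connected.
Compute connected components by grouping points that agree on all clopens:
  component: {M, N, O, P, Q}


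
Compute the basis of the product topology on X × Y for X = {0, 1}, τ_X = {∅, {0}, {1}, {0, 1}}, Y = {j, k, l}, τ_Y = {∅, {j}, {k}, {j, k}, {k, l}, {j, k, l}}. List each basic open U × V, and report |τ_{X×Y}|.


Basis B = {∅ × ∅, {0} × {j}, {0} × {k}, {1} × {j}, {1} × {k}, {0} × {j, k}, {0, 1} × {j}, {0} × {k, l}, {0, 1} × {k}, {1} × {j, k}, {1} × {k, l}, {0} × {j, k, l}, {1} × {j, k, l}, {0, 1} × {j, k}, {0, 1} × {k, l}, {0, 1} × {j, k, l}}; |τ_{X×Y}| = 36.

Enumerate products U × V with U ∈ τ_X, V ∈ τ_Y (deduplicated):
  ∅ × ∅ = {} (∅)
  {0} × {j} = {(0,j)}
  {0} × {k} = {(0,k)}
  {1} × {j} = {(1,j)}
  {1} × {k} = {(1,k)}
  {0} × {j, k} = {(0,j), (0,k)}
  {0, 1} × {j} = {(0,j), (1,j)}
  {0} × {k, l} = {(0,k), (0,l)}
  {0, 1} × {k} = {(0,k), (1,k)}
  {1} × {j, k} = {(1,j), (1,k)}
  {1} × {k, l} = {(1,k), (1,l)}
  {0} × {j, k, l} = {(0,j), (0,k), (0,l)}
  {1} × {j, k, l} = {(1,j), (1,k), (1,l)}
  {0, 1} × {j, k} = {(0,j), (0,k), (1,j), (1,k)}
  {0, 1} × {k, l} = {(0,k), (0,l), (1,k), (1,l)}
  {0, 1} × {j, k, l} = {(0,j), (0,k), (0,l), (1,j), (1,k), (1,l)}
These 16 distinct sets form the basis B.
Close under arbitrary unions to get τ_{X×Y}; counting gives |τ_{X×Y}| = 36.


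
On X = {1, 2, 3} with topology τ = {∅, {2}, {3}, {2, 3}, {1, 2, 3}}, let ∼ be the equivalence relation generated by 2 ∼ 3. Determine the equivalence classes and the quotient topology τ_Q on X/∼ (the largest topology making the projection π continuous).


X/∼ = {[1], [2=3]}; |τ_Q| = 3.

Equivalence classes: [1], [2=3].
Quotient map π: X → X/∼ sends 1 ↦ [1], 2 ↦ [2=3], 3 ↦ [2=3].
For each subset V ⊆ X/∼, compute π^{-1}(V) ⊆ X and check whether π^{-1}(V) ∈ τ. V is open in τ_Q iff π^{-1}(V) ∈ τ.
  V = {}: π^{-1}(V) = ∅ ∈ τ ✓.
  V = {[1]}: π^{-1}(V) = {1} ∉ τ ✗.
  V = {[2=3]}: π^{-1}(V) = {2, 3} ∈ τ ✓.
  V = {[1], [2=3]}: π^{-1}(V) = {1, 2, 3} ∈ τ ✓.
Open sets in the quotient: τ_Q = {{}, {[2=3]}, {[1], [2=3]}} (3 elements).


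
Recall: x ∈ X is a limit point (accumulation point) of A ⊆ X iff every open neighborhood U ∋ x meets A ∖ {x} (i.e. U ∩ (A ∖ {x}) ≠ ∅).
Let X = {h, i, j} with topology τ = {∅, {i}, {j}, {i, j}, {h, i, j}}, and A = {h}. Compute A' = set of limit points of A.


A' = ∅

For each x ∈ X, list the open sets U ∈ τ with x ∈ U, then check whether U ∩ (A ∖ {x}) ≠ ∅ for every such U.
  x = h: open {h, i, j} ∋ x has {h, i, j} ∩ (A ∖ {h}) = ∅, so x is NOT a limit point.
  x = i: open {i} ∋ x has {i} ∩ (A ∖ {i}) = ∅, so x is NOT a limit point.
  x = j: open {j} ∋ x has {j} ∩ (A ∖ {j}) = ∅, so x is NOT a limit point.
Collecting: A' = ∅.


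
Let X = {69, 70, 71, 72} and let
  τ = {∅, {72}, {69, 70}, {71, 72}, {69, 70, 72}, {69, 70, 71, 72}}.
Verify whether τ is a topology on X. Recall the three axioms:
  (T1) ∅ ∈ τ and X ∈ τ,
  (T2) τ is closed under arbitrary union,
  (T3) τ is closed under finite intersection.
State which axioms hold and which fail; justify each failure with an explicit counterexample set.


τ IS a topology on X.

Axiom (T1): ∅ ∈ τ? Yes; X ∈ τ? Yes.
Axiom (T2/T3): check pairwise unions and intersections of members of τ.
All pairwise intersections and unions checked — each lies in τ. Therefore τ satisfies (T1), (T2), (T3): it IS a topology on X.


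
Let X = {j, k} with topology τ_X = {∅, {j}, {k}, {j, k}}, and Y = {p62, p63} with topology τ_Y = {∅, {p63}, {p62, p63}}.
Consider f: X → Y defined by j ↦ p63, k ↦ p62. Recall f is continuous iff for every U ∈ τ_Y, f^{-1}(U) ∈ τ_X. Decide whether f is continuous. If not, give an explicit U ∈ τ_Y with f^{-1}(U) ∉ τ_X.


f IS continuous.

Compute f^{-1}(U) for each U ∈ τ_Y:
  U = ∅: f^{-1}(U) = ∅ ∈ τ_X ✓.
  U = {p63}: f^{-1}(U) = {j} ∈ τ_X ✓.
  U = {p62, p63}: f^{-1}(U) = {j, k} ∈ τ_X ✓.
Every preimage lies in τ_X, so f IS continuous.


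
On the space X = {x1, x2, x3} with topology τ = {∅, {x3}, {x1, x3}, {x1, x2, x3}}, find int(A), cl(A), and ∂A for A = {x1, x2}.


int(A) = ∅, cl(A) = {x1, x2}, ∂A = {x1, x2}.

Closed sets in (X, τ) are complements of opens:
  closed(X, τ) = {∅, {x2}, {x1, x2}, {x1, x2, x3}}.
int(A) = ⋃ {U ∈ τ : U ⊆ A}. Opens contained in A: ∅.
Taking the union of these: int(A) = ∅.
cl(A) = ⋂ {C closed : A ⊆ C}. Closed sets containing A: {x1, x2}, {x1, x2, x3}.
Intersecting these: cl(A) = {x1, x2}.
∂A = cl(A) ∖ int(A) = {x1, x2} ∖ ∅ = {x1, x2}.


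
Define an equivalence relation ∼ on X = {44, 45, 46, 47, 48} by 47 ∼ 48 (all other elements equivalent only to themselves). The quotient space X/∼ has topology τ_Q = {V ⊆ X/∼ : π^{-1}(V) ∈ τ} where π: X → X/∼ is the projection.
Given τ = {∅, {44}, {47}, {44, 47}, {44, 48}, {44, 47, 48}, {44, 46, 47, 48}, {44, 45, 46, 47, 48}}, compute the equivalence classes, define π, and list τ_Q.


X/∼ = {[44], [45], [46], [47=48]}; |τ_Q| = 5.

Equivalence classes: [44], [45], [46], [47=48].
Quotient map π: X → X/∼ sends 44 ↦ [44], 45 ↦ [45], 46 ↦ [46], 47 ↦ [47=48], 48 ↦ [47=48].
For each subset V ⊆ X/∼, compute π^{-1}(V) ⊆ X and check whether π^{-1}(V) ∈ τ. V is open in τ_Q iff π^{-1}(V) ∈ τ.
  V = {}: π^{-1}(V) = ∅ ∈ τ ✓.
  V = {[44]}: π^{-1}(V) = {44} ∈ τ ✓.
  V = {[45]}: π^{-1}(V) = {45} ∉ τ ✗.
  V = {[44], [45]}: π^{-1}(V) = {44, 45} ∉ τ ✗.
  V = {[46]}: π^{-1}(V) = {46} ∉ τ ✗.
  V = {[44], [46]}: π^{-1}(V) = {44, 46} ∉ τ ✗.
  V = {[45], [46]}: π^{-1}(V) = {45, 46} ∉ τ ✗.
  V = {[44], [45], [46]}: π^{-1}(V) = {44, 45, 46} ∉ τ ✗.
  V = {[47=48]}: π^{-1}(V) = {47, 48} ∉ τ ✗.
  V = {[44], [47=48]}: π^{-1}(V) = {44, 47, 48} ∈ τ ✓.
  V = {[45], [47=48]}: π^{-1}(V) = {45, 47, 48} ∉ τ ✗.
  V = {[44], [45], [47=48]}: π^{-1}(V) = {44, 45, 47, 48} ∉ τ ✗.
  V = {[46], [47=48]}: π^{-1}(V) = {46, 47, 48} ∉ τ ✗.
  V = {[44], [46], [47=48]}: π^{-1}(V) = {44, 46, 47, 48} ∈ τ ✓.
  V = {[45], [46], [47=48]}: π^{-1}(V) = {45, 46, 47, 48} ∉ τ ✗.
  V = {[44], [45], [46], [47=48]}: π^{-1}(V) = {44, 45, 46, 47, 48} ∈ τ ✓.
Open sets in the quotient: τ_Q = {{}, {[44]}, {[44], [47=48]}, {[44], [46], [47=48]}, {[44], [45], [46], [47=48]}} (5 elements).


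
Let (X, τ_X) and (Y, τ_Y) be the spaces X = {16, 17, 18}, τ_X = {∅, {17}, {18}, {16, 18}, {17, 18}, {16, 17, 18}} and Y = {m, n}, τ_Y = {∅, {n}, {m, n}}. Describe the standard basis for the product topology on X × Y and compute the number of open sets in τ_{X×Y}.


Basis B = {∅ × ∅, {17} × {n}, {18} × {n}, {16, 18} × {n}, {17} × {m, n}, {17, 18} × {n}, {18} × {m, n}, {16, 17, 18} × {n}, {16, 18} × {m, n}, {17, 18} × {m, n}, {16, 17, 18} × {m, n}}; |τ_{X×Y}| = 18.

Enumerate products U × V with U ∈ τ_X, V ∈ τ_Y (deduplicated):
  ∅ × ∅ = {} (∅)
  {17} × {n} = {(17,n)}
  {18} × {n} = {(18,n)}
  {16, 18} × {n} = {(16,n), (18,n)}
  {17} × {m, n} = {(17,m), (17,n)}
  {17, 18} × {n} = {(17,n), (18,n)}
  {18} × {m, n} = {(18,m), (18,n)}
  {16, 17, 18} × {n} = {(16,n), (17,n), (18,n)}
  {16, 18} × {m, n} = {(16,m), (16,n), (18,m), (18,n)}
  {17, 18} × {m, n} = {(17,m), (17,n), (18,m), (18,n)}
  {16, 17, 18} × {m, n} = {(16,m), (16,n), (17,m), (17,n), (18,m), (18,n)}
These 11 distinct sets form the basis B.
Close under arbitrary unions to get τ_{X×Y}; counting gives |τ_{X×Y}| = 18.


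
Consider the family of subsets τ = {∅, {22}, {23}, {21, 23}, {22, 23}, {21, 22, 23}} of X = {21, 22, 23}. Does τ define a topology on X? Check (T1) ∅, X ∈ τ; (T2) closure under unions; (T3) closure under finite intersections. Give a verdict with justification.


τ IS a topology on X.

Axiom (T1): ∅ ∈ τ? Yes; X ∈ τ? Yes.
Axiom (T2/T3): check pairwise unions and intersections of members of τ.
All pairwise intersections and unions checked — each lies in τ. Therefore τ satisfies (T1), (T2), (T3): it IS a topology on X.


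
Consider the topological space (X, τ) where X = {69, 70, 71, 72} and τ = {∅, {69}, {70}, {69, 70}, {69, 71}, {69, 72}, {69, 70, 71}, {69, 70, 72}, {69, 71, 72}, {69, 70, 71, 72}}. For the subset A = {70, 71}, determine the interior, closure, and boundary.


int(A) = {70}, cl(A) = {70, 71}, ∂A = {71}.

Closed sets in (X, τ) are complements of opens:
  closed(X, τ) = {∅, {70}, {71}, {72}, {70, 71}, {70, 72}, {71, 72}, {69, 71, 72}, {70, 71, 72}, {69, 70, 71, 72}}.
int(A) = ⋃ {U ∈ τ : U ⊆ A}. Opens contained in A: ∅, {70}.
Taking the union of these: int(A) = {70}.
cl(A) = ⋂ {C closed : A ⊆ C}. Closed sets containing A: {70, 71}, {70, 71, 72}, {69, 70, 71, 72}.
Intersecting these: cl(A) = {70, 71}.
∂A = cl(A) ∖ int(A) = {70, 71} ∖ {70} = {71}.


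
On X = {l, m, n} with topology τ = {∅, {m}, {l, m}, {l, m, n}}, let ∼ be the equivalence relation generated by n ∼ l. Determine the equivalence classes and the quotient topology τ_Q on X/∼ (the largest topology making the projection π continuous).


X/∼ = {[l=n], [m]}; |τ_Q| = 3.

Equivalence classes: [l=n], [m].
Quotient map π: X → X/∼ sends l ↦ [l=n], m ↦ [m], n ↦ [l=n].
For each subset V ⊆ X/∼, compute π^{-1}(V) ⊆ X and check whether π^{-1}(V) ∈ τ. V is open in τ_Q iff π^{-1}(V) ∈ τ.
  V = {}: π^{-1}(V) = ∅ ∈ τ ✓.
  V = {[l=n]}: π^{-1}(V) = {l, n} ∉ τ ✗.
  V = {[m]}: π^{-1}(V) = {m} ∈ τ ✓.
  V = {[l=n], [m]}: π^{-1}(V) = {l, m, n} ∈ τ ✓.
Open sets in the quotient: τ_Q = {{}, {[m]}, {[l=n], [m]}} (3 elements).


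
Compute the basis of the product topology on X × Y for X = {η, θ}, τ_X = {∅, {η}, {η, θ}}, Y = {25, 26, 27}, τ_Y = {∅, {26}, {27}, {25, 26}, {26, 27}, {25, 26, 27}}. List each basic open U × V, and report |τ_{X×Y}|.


Basis B = {∅ × ∅, {η} × {26}, {η} × {27}, {η} × {25, 26}, {η} × {26, 27}, {η, θ} × {26}, {η, θ} × {27}, {η} × {25, 26, 27}, {η, θ} × {25, 26}, {η, θ} × {26, 27}, {η, θ} × {25, 26, 27}}; |τ_{X×Y}| = 18.

Enumerate products U × V with U ∈ τ_X, V ∈ τ_Y (deduplicated):
  ∅ × ∅ = {} (∅)
  {η} × {26} = {(η,26)}
  {η} × {27} = {(η,27)}
  {η} × {25, 26} = {(η,25), (η,26)}
  {η} × {26, 27} = {(η,26), (η,27)}
  {η, θ} × {26} = {(η,26), (θ,26)}
  {η, θ} × {27} = {(η,27), (θ,27)}
  {η} × {25, 26, 27} = {(η,25), (η,26), (η,27)}
  {η, θ} × {25, 26} = {(η,25), (η,26), (θ,25), (θ,26)}
  {η, θ} × {26, 27} = {(η,26), (η,27), (θ,26), (θ,27)}
  {η, θ} × {25, 26, 27} = {(η,25), (η,26), (η,27), (θ,25), (θ,26), (θ,27)}
These 11 distinct sets form the basis B.
Close under arbitrary unions to get τ_{X×Y}; counting gives |τ_{X×Y}| = 18.


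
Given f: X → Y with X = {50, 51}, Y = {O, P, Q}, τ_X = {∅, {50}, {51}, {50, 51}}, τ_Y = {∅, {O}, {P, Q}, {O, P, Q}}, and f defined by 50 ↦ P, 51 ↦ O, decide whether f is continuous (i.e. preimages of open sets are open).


f IS continuous.

Compute f^{-1}(U) for each U ∈ τ_Y:
  U = ∅: f^{-1}(U) = ∅ ∈ τ_X ✓.
  U = {O}: f^{-1}(U) = {51} ∈ τ_X ✓.
  U = {P, Q}: f^{-1}(U) = {50} ∈ τ_X ✓.
  U = {O, P, Q}: f^{-1}(U) = {50, 51} ∈ τ_X ✓.
Every preimage lies in τ_X, so f IS continuous.


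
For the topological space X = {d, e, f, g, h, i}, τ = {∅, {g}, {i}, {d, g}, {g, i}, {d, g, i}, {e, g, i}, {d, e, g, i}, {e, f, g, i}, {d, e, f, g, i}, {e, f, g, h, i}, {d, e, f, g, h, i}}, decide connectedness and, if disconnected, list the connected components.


(X, τ) is connected.

Find clopen sets (U ∈ τ with X ∖ U ∈ τ):
  U = ∅, X ∖ U = {d, e, f, g, h, i} — both open, so U is clopen.
  U = {d, e, f, g, h, i}, X ∖ U = ∅ — both open, so U is clopen.
Only trivial clopens (∅ and X) exist, so (X, τ) is connected.
Compute connected components by grouping points that agree on all clopens:
  component: {d, e, f, g, h, i}


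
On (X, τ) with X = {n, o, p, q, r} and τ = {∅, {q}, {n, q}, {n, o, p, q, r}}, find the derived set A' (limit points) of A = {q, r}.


A' = {n, o, p, r}

For each x ∈ X, list the open sets U ∈ τ with x ∈ U, then check whether U ∩ (A ∖ {x}) ≠ ∅ for every such U.
  x = n: opens ∋ x are {n, q}, {n, o, p, q, r}; each meets A ∖ {n}, so x IS a limit point.
  x = o: opens ∋ x are {n, o, p, q, r}; each meets A ∖ {o}, so x IS a limit point.
  x = p: opens ∋ x are {n, o, p, q, r}; each meets A ∖ {p}, so x IS a limit point.
  x = q: open {q} ∋ x has {q} ∩ (A ∖ {q}) = ∅, so x is NOT a limit point.
  x = r: opens ∋ x are {n, o, p, q, r}; each meets A ∖ {r}, so x IS a limit point.
Collecting: A' = {n, o, p, r}.


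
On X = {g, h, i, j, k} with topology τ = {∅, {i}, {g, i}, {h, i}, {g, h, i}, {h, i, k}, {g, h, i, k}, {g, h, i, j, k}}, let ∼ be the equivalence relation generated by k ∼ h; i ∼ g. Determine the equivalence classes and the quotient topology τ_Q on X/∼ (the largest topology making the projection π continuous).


X/∼ = {[g=i], [h=k], [j]}; |τ_Q| = 4.

Equivalence classes: [g=i], [h=k], [j].
Quotient map π: X → X/∼ sends g ↦ [g=i], h ↦ [h=k], i ↦ [g=i], j ↦ [j], k ↦ [h=k].
For each subset V ⊆ X/∼, compute π^{-1}(V) ⊆ X and check whether π^{-1}(V) ∈ τ. V is open in τ_Q iff π^{-1}(V) ∈ τ.
  V = {}: π^{-1}(V) = ∅ ∈ τ ✓.
  V = {[g=i]}: π^{-1}(V) = {g, i} ∈ τ ✓.
  V = {[h=k]}: π^{-1}(V) = {h, k} ∉ τ ✗.
  V = {[g=i], [h=k]}: π^{-1}(V) = {g, h, i, k} ∈ τ ✓.
  V = {[j]}: π^{-1}(V) = {j} ∉ τ ✗.
  V = {[g=i], [j]}: π^{-1}(V) = {g, i, j} ∉ τ ✗.
  V = {[h=k], [j]}: π^{-1}(V) = {h, j, k} ∉ τ ✗.
  V = {[g=i], [h=k], [j]}: π^{-1}(V) = {g, h, i, j, k} ∈ τ ✓.
Open sets in the quotient: τ_Q = {{}, {[g=i]}, {[g=i], [h=k]}, {[g=i], [h=k], [j]}} (4 elements).


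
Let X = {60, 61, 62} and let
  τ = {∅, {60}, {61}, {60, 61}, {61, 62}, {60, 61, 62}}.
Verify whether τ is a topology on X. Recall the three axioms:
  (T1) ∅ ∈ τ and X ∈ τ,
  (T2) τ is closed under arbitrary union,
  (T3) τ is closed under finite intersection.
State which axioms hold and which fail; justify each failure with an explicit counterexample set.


τ IS a topology on X.

Axiom (T1): ∅ ∈ τ? Yes; X ∈ τ? Yes.
Axiom (T2/T3): check pairwise unions and intersections of members of τ.
All pairwise intersections and unions checked — each lies in τ. Therefore τ satisfies (T1), (T2), (T3): it IS a topology on X.


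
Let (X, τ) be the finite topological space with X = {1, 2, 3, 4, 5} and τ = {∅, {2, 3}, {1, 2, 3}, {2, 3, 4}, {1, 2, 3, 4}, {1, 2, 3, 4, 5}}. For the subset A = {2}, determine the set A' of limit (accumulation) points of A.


A' = {1, 3, 4, 5}

For each x ∈ X, list the open sets U ∈ τ with x ∈ U, then check whether U ∩ (A ∖ {x}) ≠ ∅ for every such U.
  x = 1: opens ∋ x are {1, 2, 3}, {1, 2, 3, 4}, {1, 2, 3, 4, 5}; each meets A ∖ {1}, so x IS a limit point.
  x = 2: open {2, 3} ∋ x has {2, 3} ∩ (A ∖ {2}) = ∅, so x is NOT a limit point.
  x = 3: opens ∋ x are {2, 3}, {1, 2, 3}, {2, 3, 4}, {1, 2, 3, 4}, {1, 2, 3, 4, 5}; each meets A ∖ {3}, so x IS a limit point.
  x = 4: opens ∋ x are {2, 3, 4}, {1, 2, 3, 4}, {1, 2, 3, 4, 5}; each meets A ∖ {4}, so x IS a limit point.
  x = 5: opens ∋ x are {1, 2, 3, 4, 5}; each meets A ∖ {5}, so x IS a limit point.
Collecting: A' = {1, 3, 4, 5}.


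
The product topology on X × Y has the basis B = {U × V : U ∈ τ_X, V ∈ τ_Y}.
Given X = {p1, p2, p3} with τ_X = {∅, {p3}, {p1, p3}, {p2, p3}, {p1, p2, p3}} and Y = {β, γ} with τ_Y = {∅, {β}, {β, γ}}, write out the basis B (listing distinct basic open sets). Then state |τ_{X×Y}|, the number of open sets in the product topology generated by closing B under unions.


Basis B = {∅ × ∅, {p3} × {β}, {p1, p3} × {β}, {p2, p3} × {β}, {p3} × {β, γ}, {p1, p2, p3} × {β}, {p1, p3} × {β, γ}, {p2, p3} × {β, γ}, {p1, p2, p3} × {β, γ}}; |τ_{X×Y}| = 14.

Enumerate products U × V with U ∈ τ_X, V ∈ τ_Y (deduplicated):
  ∅ × ∅ = {} (∅)
  {p3} × {β} = {(p3,β)}
  {p1, p3} × {β} = {(p1,β), (p3,β)}
  {p2, p3} × {β} = {(p2,β), (p3,β)}
  {p3} × {β, γ} = {(p3,β), (p3,γ)}
  {p1, p2, p3} × {β} = {(p1,β), (p2,β), (p3,β)}
  {p1, p3} × {β, γ} = {(p1,β), (p1,γ), (p3,β), (p3,γ)}
  {p2, p3} × {β, γ} = {(p2,β), (p2,γ), (p3,β), (p3,γ)}
  {p1, p2, p3} × {β, γ} = {(p1,β), (p1,γ), (p2,β), (p2,γ), (p3,β), (p3,γ)}
These 9 distinct sets form the basis B.
Close under arbitrary unions to get τ_{X×Y}; counting gives |τ_{X×Y}| = 14.


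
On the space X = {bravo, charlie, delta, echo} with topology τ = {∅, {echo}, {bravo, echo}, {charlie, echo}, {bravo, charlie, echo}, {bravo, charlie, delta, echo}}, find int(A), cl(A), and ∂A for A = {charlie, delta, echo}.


int(A) = {charlie, echo}, cl(A) = {bravo, charlie, delta, echo}, ∂A = {bravo, delta}.

Closed sets in (X, τ) are complements of opens:
  closed(X, τ) = {∅, {delta}, {bravo, delta}, {charlie, delta}, {bravo, charlie, delta}, {bravo, charlie, delta, echo}}.
int(A) = ⋃ {U ∈ τ : U ⊆ A}. Opens contained in A: ∅, {echo}, {charlie, echo}.
Taking the union of these: int(A) = {charlie, echo}.
cl(A) = ⋂ {C closed : A ⊆ C}. Closed sets containing A: {bravo, charlie, delta, echo}.
Intersecting these: cl(A) = {bravo, charlie, delta, echo}.
∂A = cl(A) ∖ int(A) = {bravo, charlie, delta, echo} ∖ {charlie, echo} = {bravo, delta}.


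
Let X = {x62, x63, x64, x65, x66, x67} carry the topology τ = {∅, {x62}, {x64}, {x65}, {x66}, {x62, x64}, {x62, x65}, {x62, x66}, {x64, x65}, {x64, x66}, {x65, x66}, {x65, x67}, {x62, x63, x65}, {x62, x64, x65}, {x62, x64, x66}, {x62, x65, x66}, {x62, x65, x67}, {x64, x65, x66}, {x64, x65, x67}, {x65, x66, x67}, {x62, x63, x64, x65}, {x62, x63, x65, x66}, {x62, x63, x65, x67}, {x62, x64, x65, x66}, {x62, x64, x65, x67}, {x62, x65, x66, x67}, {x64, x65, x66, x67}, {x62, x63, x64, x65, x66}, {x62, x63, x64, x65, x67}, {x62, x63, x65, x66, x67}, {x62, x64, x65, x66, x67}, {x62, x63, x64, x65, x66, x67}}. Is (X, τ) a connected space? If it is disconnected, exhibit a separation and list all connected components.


(X, τ) is disconnected; components = [{x64}, {x66}, {x62, x63, x65, x67}].

Find clopen sets (U ∈ τ with X ∖ U ∈ τ):
  U = ∅, X ∖ U = {x62, x63, x64, x65, x66, x67} — both open, so U is clopen.
  U = {x64}, X ∖ U = {x62, x63, x65, x66, x67} — both open, so U is clopen.
  U = {x66}, X ∖ U = {x62, x63, x64, x65, x67} — both open, so U is clopen.
  U = {x64, x66}, X ∖ U = {x62, x63, x65, x67} — both open, so U is clopen.
  U = {x62, x63, x65, x67}, X ∖ U = {x64, x66} — both open, so U is clopen.
  U = {x62, x63, x64, x65, x67}, X ∖ U = {x66} — both open, so U is clopen.
  U = {x62, x63, x65, x66, x67}, X ∖ U = {x64} — both open, so U is clopen.
  U = {x62, x63, x64, x65, x66, x67}, X ∖ U = ∅ — both open, so U is clopen.
Nontrivial clopen(s) exist: e.g. {x66}. So (X, τ) is disconnected.
Compute connected components by grouping points that agree on all clopens:
  component: {x64}
  component: {x66}
  component: {x62, x63, x65, x67}


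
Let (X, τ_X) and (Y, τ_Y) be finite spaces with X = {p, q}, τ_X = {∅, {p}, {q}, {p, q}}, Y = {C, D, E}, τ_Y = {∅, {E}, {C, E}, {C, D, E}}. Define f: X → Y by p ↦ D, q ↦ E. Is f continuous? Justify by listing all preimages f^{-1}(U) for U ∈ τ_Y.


f IS continuous.

Compute f^{-1}(U) for each U ∈ τ_Y:
  U = ∅: f^{-1}(U) = ∅ ∈ τ_X ✓.
  U = {E}: f^{-1}(U) = {q} ∈ τ_X ✓.
  U = {C, E}: f^{-1}(U) = {q} ∈ τ_X ✓.
  U = {C, D, E}: f^{-1}(U) = {p, q} ∈ τ_X ✓.
Every preimage lies in τ_X, so f IS continuous.


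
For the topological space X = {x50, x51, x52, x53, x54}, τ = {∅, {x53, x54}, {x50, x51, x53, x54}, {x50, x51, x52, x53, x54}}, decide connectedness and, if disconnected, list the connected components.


(X, τ) is connected.

Find clopen sets (U ∈ τ with X ∖ U ∈ τ):
  U = ∅, X ∖ U = {x50, x51, x52, x53, x54} — both open, so U is clopen.
  U = {x50, x51, x52, x53, x54}, X ∖ U = ∅ — both open, so U is clopen.
Only trivial clopens (∅ and X) exist, so (X, τ) is connected.
Compute connected components by grouping points that agree on all clopens:
  component: {x50, x51, x52, x53, x54}


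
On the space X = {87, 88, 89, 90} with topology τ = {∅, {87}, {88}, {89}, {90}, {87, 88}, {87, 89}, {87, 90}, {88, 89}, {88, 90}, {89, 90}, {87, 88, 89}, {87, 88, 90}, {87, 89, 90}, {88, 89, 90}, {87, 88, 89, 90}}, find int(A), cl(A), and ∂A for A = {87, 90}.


int(A) = {87, 90}, cl(A) = {87, 90}, ∂A = ∅.

Closed sets in (X, τ) are complements of opens:
  closed(X, τ) = {∅, {87}, {88}, {89}, {90}, {87, 88}, {87, 89}, {87, 90}, {88, 89}, {88, 90}, {89, 90}, {87, 88, 89}, {87, 88, 90}, {87, 89, 90}, {88, 89, 90}, {87, 88, 89, 90}}.
int(A) = ⋃ {U ∈ τ : U ⊆ A}. Opens contained in A: ∅, {87}, {90}, {87, 90}.
Taking the union of these: int(A) = {87, 90}.
cl(A) = ⋂ {C closed : A ⊆ C}. Closed sets containing A: {87, 90}, {87, 88, 90}, {87, 89, 90}, {87, 88, 89, 90}.
Intersecting these: cl(A) = {87, 90}.
∂A = cl(A) ∖ int(A) = {87, 90} ∖ {87, 90} = ∅.


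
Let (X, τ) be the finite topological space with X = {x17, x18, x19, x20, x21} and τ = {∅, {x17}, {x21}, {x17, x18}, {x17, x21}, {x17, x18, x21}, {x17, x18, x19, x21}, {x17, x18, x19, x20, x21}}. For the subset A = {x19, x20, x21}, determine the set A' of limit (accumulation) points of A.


A' = {x19, x20}

For each x ∈ X, list the open sets U ∈ τ with x ∈ U, then check whether U ∩ (A ∖ {x}) ≠ ∅ for every such U.
  x = x17: open {x17} ∋ x has {x17} ∩ (A ∖ {x17}) = ∅, so x is NOT a limit point.
  x = x18: open {x17, x18} ∋ x has {x17, x18} ∩ (A ∖ {x18}) = ∅, so x is NOT a limit point.
  x = x19: opens ∋ x are {x17, x18, x19, x21}, {x17, x18, x19, x20, x21}; each meets A ∖ {x19}, so x IS a limit point.
  x = x20: opens ∋ x are {x17, x18, x19, x20, x21}; each meets A ∖ {x20}, so x IS a limit point.
  x = x21: open {x21} ∋ x has {x21} ∩ (A ∖ {x21}) = ∅, so x is NOT a limit point.
Collecting: A' = {x19, x20}.
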